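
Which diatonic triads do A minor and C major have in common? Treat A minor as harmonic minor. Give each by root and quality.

Triads in A minor (harmonic minor): A minor (i), B diminished (ii°), C augmented (III+), D minor (iv), E major (V), F major (VI), G# diminished (vii°).
Triads in C major: C major (I), D minor (ii), E minor (iii), F major (IV), G major (V), A minor (vi), B diminished (vii°).
Shared triads with their functions: A minor (i in A minor, vi in C major); B diminished (ii° in A minor, vii° in C major); D minor (iv in A minor, ii in C major); F major (VI in A minor, IV in C major).

Am, Bdim, Dm, F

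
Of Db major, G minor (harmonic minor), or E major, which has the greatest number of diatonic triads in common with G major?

G minor

Triads of G major: G major (I), A minor (ii), B minor (iii), C major (IV), D major (V), E minor (vi), F# diminished (vii°).
Db major shares 0: none.
G minor (harmonic minor) shares 2: D, F#dim.
E major shares 0: none.
The most common triads (2) are shared with G minor.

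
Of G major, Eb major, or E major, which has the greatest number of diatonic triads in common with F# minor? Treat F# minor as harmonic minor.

Triads of F# minor (harmonic minor): F# minor (i), G# diminished (ii°), A augmented (III+), B minor (iv), C# major (V), D major (VI), E# diminished (vii°).
G major shares 2: Bm, D.
Eb major shares 0: none.
E major shares 1: F#m.
The most common triads (2) are shared with G major.

G major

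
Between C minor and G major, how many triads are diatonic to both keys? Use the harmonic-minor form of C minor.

Diatonic triads of C minor (harmonic minor): C minor (i), D diminished (ii°), E♭ augmented (III+), F minor (iv), G major (V), A♭ major (VI), B diminished (vii°).
Diatonic triads of G major: G major (I), A minor (ii), B minor (iii), C major (IV), D major (V), E minor (vi), F♯ diminished (vii°).
Matching root and quality in both lists: G major.
That gives 1 common triad.

1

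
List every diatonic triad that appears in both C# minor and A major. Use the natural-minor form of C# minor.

Triads in C# minor (natural minor): C#m (i), D#dim (ii°), E (III), F#m (iv), G#m (v), A (VI), B (VII).
Triads in A major: A (I), Bm (ii), C#m (iii), D (IV), E (V), F#m (vi), G#dim (vii°).
Shared triads with their functions: C#m (i in C# minor, iii in A major); E (III in C# minor, V in A major); F#m (iv in C# minor, vi in A major); A (VI in C# minor, I in A major).

C#m, E, F#m, A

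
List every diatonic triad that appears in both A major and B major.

Triads in A major: A (I), Bm (ii), C#m (iii), D (IV), E (V), F#m (vi), G#dim (vii°).
Triads in B major: B (I), C#m (ii), D#m (iii), E (IV), F# (V), G#m (vi), A#dim (vii°).
Shared triads with their functions: C#m (iii in A major, ii in B major); E (V in A major, IV in B major).

C#m, E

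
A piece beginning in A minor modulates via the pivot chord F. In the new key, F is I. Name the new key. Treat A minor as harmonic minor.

The numeral I denotes a major triad on scale degree 1. With F on degree 1, the tonic of the new key is F.
Degree 1 carries a major triad in major keys, so the destination is F major.
Check: the diatonic triads of F major are F (I), Gm (ii), Am (iii), Bb (IV), C (V), Dm (vi), Edim (vii°) — F is indeed I.

F major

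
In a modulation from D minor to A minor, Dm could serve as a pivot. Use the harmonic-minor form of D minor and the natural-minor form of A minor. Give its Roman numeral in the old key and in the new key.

i in D minor; iv in A minor

The scale of D minor (harmonic minor) is D E F G A B♭ C♯; D is degree 1, and the triad built there (D-F-A) is minor, so it is i.
The scale of A minor (natural minor) is A B C D E F G; D is degree 4, and the triad built there (D-F-A) is minor, so it is iv.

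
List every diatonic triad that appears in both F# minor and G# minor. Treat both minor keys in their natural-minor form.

C#m, E

Triads in F# minor (natural minor): F#m (i), G#dim (ii°), A (III), Bm (iv), C#m (v), D (VI), E (VII).
Triads in G# minor (natural minor): G#m (i), A#dim (ii°), B (III), C#m (iv), D#m (v), E (VI), F# (VII).
Shared triads with their functions: C#m (v in F# minor, iv in G# minor); E (VII in F# minor, VI in G# minor).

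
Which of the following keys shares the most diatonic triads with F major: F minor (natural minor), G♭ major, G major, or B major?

G major

Triads of F major: F (I), Gm (ii), Am (iii), B♭ (IV), C (V), Dm (vi), Edim (vii°).
F minor (natural minor) shares 0: none.
G♭ major shares 0: none.
G major shares 2: Am, C.
B major shares 0: none.
The most common triads (2) are shared with G major.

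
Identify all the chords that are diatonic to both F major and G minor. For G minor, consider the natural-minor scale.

F, Gm, Bb, Dm

Triads in F major: F (I), Gm (ii), Am (iii), Bb (IV), C (V), Dm (vi), Edim (vii°).
Triads in G minor (natural minor): Gm (i), Adim (ii°), Bb (III), Cm (iv), Dm (v), Eb (VI), F (VII).
Shared triads with their functions: F (I in F major, VII in G minor); Gm (ii in F major, i in G minor); Bb (IV in F major, III in G minor); Dm (vi in F major, v in G minor).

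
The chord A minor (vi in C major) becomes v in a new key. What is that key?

The numeral v denotes a minor triad on scale degree 5. With A on degree 5, the tonic of the new key is D.
Degree 5 carries a minor triad in natural-minor keys, so the destination is D minor.
Check: the diatonic triads of D minor (natural minor) are Dm (i), Edim (ii°), F (III), Gm (iv), Am (v), B♭ (VI), C (VII) — A minor is indeed v.

D minor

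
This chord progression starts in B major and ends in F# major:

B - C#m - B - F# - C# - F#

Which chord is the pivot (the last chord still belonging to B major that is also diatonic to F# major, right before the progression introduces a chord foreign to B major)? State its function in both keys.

F# — V in B major, I in F# major

Chords diatonic to B major: B, C#m, D#m, E, F#, G#m, A#dim.
Reading the progression, the first chord not in that set is C#, so the modulation leaves B major there.
The chord immediately before C# is F#, which is diatonic to both keys: V in B major and I in F# major.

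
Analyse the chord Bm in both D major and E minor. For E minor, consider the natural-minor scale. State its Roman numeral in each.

vi in D major; v in E minor

The scale of D major is D E F# G A B C#; B is degree 6, and the triad built there (B-D-F#) is minor, so it is vi.
The scale of E minor (natural minor) is E F# G A B C D; B is degree 5, and the triad built there (B-D-F#) is minor, so it is v.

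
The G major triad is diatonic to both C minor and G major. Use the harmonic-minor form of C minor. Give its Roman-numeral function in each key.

V in C minor; I in G major

The scale of C minor (harmonic minor) is C D Eb F G Ab B; G is degree 5, and the triad built there (G-B-D) is major, so it is V.
The scale of G major is G A B C D E F#; G is degree 1, and the triad built there (G-B-D) is major, so it is I.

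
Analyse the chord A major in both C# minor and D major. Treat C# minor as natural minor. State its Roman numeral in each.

The scale of C# minor (natural minor) is C# D# E F# G# A B; A is degree 6, and the triad built there (A-C#-E) is major, so it is VI.
The scale of D major is D E F# G A B C#; A is degree 5, and the triad built there (A-C#-E) is major, so it is V.

VI in C# minor; V in D major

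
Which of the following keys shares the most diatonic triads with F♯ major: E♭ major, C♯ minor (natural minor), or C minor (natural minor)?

Triads of F♯ major: F♯ (I), G♯m (ii), A♯m (iii), B (IV), C♯ (V), D♯m (vi), E♯dim (vii°).
E♭ major shares 0: none.
C♯ minor (natural minor) shares 2: G♯m, B.
C minor (natural minor) shares 0: none.
The most common triads (2) are shared with C♯ minor.

C♯ minor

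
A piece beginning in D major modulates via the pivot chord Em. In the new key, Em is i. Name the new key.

E minor

The numeral i denotes a minor triad on scale degree 1. With E on degree 1, the tonic of the new key is E.
Degree 1 carries a minor triad in minor keys, so the destination is E minor.
Check: the diatonic triads of E minor (natural minor) are Em (i), F♯dim (ii°), G (III), Am (iv), Bm (v), C (VI), D (VII) — Em is indeed i.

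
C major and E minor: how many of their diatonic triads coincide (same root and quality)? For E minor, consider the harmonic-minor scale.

3

Diatonic triads of C major: C (I), Dm (ii), Em (iii), F (IV), G (V), Am (vi), Bdim (vii°).
Diatonic triads of E minor (harmonic minor): Em (i), F#dim (ii°), Gaug (III+), Am (iv), B (V), C (VI), D#dim (vii°).
Matching root and quality in both lists: C, Em, Am.
That gives 3 common triads.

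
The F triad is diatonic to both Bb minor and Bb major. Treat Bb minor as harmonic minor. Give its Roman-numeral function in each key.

The scale of Bb minor (harmonic minor) is Bb C Db Eb F Gb A; F is degree 5, and the triad built there (F-A-C) is major, so it is V.
The scale of Bb major is Bb C D Eb F G A; F is degree 5, and the triad built there (F-A-C) is major, so it is V.

V in Bb minor; V in Bb major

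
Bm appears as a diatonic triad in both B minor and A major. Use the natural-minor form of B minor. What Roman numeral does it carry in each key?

i in B minor; ii in A major

The scale of B minor (natural minor) is B C♯ D E F♯ G A; B is degree 1, and the triad built there (B-D-F♯) is minor, so it is i.
The scale of A major is A B C♯ D E F♯ G♯; B is degree 2, and the triad built there (B-D-F♯) is minor, so it is ii.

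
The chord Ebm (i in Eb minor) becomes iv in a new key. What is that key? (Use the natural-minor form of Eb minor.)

The numeral iv denotes a minor triad on scale degree 4. With Eb on degree 4, the tonic of the new key is Bb.
Degree 4 carries a minor triad in minor keys, so the destination is Bb minor.
Check: the diatonic triads of Bb minor (natural minor) are Bbm (i), Cdim (ii°), Db (III), Ebm (iv), Fm (v), Gb (VI), Ab (VII) — Ebm is indeed iv.

Bb minor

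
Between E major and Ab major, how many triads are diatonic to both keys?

0

Diatonic triads of E major: E major (I), F# minor (ii), G# minor (iii), A major (IV), B major (V), C# minor (vi), D# diminished (vii°).
Diatonic triads of Ab major: Ab major (I), Bb minor (ii), C minor (iii), Db major (IV), Eb major (V), F minor (vi), G diminished (vii°).
No triad has the same root and quality in both keys.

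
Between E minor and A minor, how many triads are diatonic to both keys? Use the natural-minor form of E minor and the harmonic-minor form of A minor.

Diatonic triads of E minor (natural minor): E minor (i), F♯ diminished (ii°), G major (III), A minor (iv), B minor (v), C major (VI), D major (VII).
Diatonic triads of A minor (harmonic minor): A minor (i), B diminished (ii°), C augmented (III+), D minor (iv), E major (V), F major (VI), G♯ diminished (vii°).
Matching root and quality in both lists: A minor.
That gives 1 common triad.

1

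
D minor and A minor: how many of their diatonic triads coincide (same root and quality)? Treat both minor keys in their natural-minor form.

Diatonic triads of D minor (natural minor): Dm (i), Edim (ii°), F (III), Gm (iv), Am (v), B♭ (VI), C (VII).
Diatonic triads of A minor (natural minor): Am (i), Bdim (ii°), C (III), Dm (iv), Em (v), F (VI), G (VII).
Matching root and quality in both lists: Dm, F, Am, C.
That gives 4 common triads.

4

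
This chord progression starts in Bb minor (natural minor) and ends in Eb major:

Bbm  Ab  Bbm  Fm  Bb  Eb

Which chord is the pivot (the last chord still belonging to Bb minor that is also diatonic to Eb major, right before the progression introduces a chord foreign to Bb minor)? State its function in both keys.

Fm — v in Bb minor, ii in Eb major

Chords diatonic to Bb minor: Bbm, Cdim, Db, Ebm, Fm, Gb, Ab.
Reading the progression, the first chord not in that set is Bb, so the modulation leaves Bb minor there.
The chord immediately before Bb is Fm, which is diatonic to both keys: v in Bb minor and ii in Eb major.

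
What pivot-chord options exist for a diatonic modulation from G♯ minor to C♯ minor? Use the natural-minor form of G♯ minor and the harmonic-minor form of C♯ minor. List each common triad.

Triads in G♯ minor (natural minor): G♯m (i), A♯dim (ii°), B (III), C♯m (iv), D♯m (v), E (VI), F♯ (VII).
Triads in C♯ minor (harmonic minor): C♯m (i), D♯dim (ii°), Eaug (III+), F♯m (iv), G♯ (V), A (VI), B♯dim (vii°).
Shared triads with their functions: C♯m (iv in G♯ minor, i in C♯ minor).

C♯m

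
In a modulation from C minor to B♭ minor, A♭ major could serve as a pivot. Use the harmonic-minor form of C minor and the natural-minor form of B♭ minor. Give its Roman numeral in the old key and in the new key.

The scale of C minor (harmonic minor) is C D E♭ F G A♭ B; A♭ is degree 6, and the triad built there (A♭-C-E♭) is major, so it is VI.
The scale of B♭ minor (natural minor) is B♭ C D♭ E♭ F G♭ A♭; A♭ is degree 7, and the triad built there (A♭-C-E♭) is major, so it is VII.

VI in C minor; VII in B♭ minor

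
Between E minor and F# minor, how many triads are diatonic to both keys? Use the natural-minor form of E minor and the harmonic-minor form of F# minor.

Diatonic triads of E minor (natural minor): Em (i), F#dim (ii°), G (III), Am (iv), Bm (v), C (VI), D (VII).
Diatonic triads of F# minor (harmonic minor): F#m (i), G#dim (ii°), Aaug (III+), Bm (iv), C# (V), D (VI), E#dim (vii°).
Matching root and quality in both lists: Bm, D.
That gives 2 common triads.

2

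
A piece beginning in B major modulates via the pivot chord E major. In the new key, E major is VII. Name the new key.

The numeral VII denotes a major triad on scale degree 7. With E on degree 7, the tonic of the new key is F#.
Degree 7 carries a major triad in natural-minor keys, so the destination is F# minor.
Check: the diatonic triads of F# minor (natural minor) are F#m (i), G#dim (ii°), A (III), Bm (iv), C#m (v), D (VI), E (VII) — E major is indeed VII.

F# minor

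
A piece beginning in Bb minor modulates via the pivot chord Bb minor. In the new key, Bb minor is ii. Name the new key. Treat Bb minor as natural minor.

Ab major

The numeral ii denotes a minor triad on scale degree 2. With Bb on degree 2, the tonic of the new key is Ab.
Degree 2 carries a minor triad in major keys, so the destination is Ab major.
Check: the diatonic triads of Ab major are Ab (I), Bbm (ii), Cm (iii), Db (IV), Eb (V), Fm (vi), Gdim (vii°) — Bb minor is indeed ii.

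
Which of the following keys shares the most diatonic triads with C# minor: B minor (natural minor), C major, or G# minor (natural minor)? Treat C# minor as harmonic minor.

B minor

Triads of C# minor (harmonic minor): C#m (i), D#dim (ii°), Eaug (III+), F#m (iv), G# (V), A (VI), B#dim (vii°).
B minor (natural minor) shares 2: F#m, A.
C major shares 0: none.
G# minor (natural minor) shares 1: C#m.
The most common triads (2) are shared with B minor.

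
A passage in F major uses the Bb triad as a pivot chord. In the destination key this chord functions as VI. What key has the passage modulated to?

The numeral VI denotes a major triad on scale degree 6. With Bb on degree 6, the tonic of the new key is D.
Degree 6 carries a major triad in minor keys, so the destination is D minor.
Check: the diatonic triads of D minor (natural minor) are Dm (i), Edim (ii°), F (III), Gm (iv), Am (v), Bb (VI), C (VII) — Bb is indeed VI.

D minor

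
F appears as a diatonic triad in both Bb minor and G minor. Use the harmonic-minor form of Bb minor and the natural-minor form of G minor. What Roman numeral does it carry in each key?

The scale of Bb minor (harmonic minor) is Bb C Db Eb F Gb A; F is degree 5, and the triad built there (F-A-C) is major, so it is V.
The scale of G minor (natural minor) is G A Bb C D Eb F; F is degree 7, and the triad built there (F-A-C) is major, so it is VII.

V in Bb minor; VII in G minor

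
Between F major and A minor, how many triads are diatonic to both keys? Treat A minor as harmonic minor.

3

Diatonic triads of F major: F (I), Gm (ii), Am (iii), Bb (IV), C (V), Dm (vi), Edim (vii°).
Diatonic triads of A minor (harmonic minor): Am (i), Bdim (ii°), Caug (III+), Dm (iv), E (V), F (VI), G#dim (vii°).
Matching root and quality in both lists: F, Am, Dm.
That gives 3 common triads.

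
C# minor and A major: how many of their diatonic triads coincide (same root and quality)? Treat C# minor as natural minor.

Diatonic triads of C# minor (natural minor): C# minor (i), D# diminished (ii°), E major (III), F# minor (iv), G# minor (v), A major (VI), B major (VII).
Diatonic triads of A major: A major (I), B minor (ii), C# minor (iii), D major (IV), E major (V), F# minor (vi), G# diminished (vii°).
Matching root and quality in both lists: C# minor, E major, F# minor, A major.
That gives 4 common triads.

4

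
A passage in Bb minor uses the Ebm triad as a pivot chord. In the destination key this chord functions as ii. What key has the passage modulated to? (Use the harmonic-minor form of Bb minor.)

Db major

The numeral ii denotes a minor triad on scale degree 2. With Eb on degree 2, the tonic of the new key is Db.
Degree 2 carries a minor triad in major keys, so the destination is Db major.
Check: the diatonic triads of Db major are Db (I), Ebm (ii), Fm (iii), Gb (IV), Ab (V), Bbm (vi), Cdim (vii°) — Ebm is indeed ii.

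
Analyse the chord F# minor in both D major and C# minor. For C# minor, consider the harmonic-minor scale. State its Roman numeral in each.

iii in D major; iv in C# minor

The scale of D major is D E F# G A B C#; F# is degree 3, and the triad built there (F#-A-C#) is minor, so it is iii.
The scale of C# minor (harmonic minor) is C# D# E F# G# A B#; F# is degree 4, and the triad built there (F#-A-C#) is minor, so it is iv.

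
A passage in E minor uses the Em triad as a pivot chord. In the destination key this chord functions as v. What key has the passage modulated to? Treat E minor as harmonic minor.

The numeral v denotes a minor triad on scale degree 5. With E on degree 5, the tonic of the new key is A.
Degree 5 carries a minor triad in natural-minor keys, so the destination is A minor.
Check: the diatonic triads of A minor (natural minor) are Am (i), Bdim (ii°), C (III), Dm (iv), Em (v), F (VI), G (VII) — Em is indeed v.

A minor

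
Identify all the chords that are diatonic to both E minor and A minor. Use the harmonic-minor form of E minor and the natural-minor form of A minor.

Triads in E minor (harmonic minor): Em (i), F#dim (ii°), Gaug (III+), Am (iv), B (V), C (VI), D#dim (vii°).
Triads in A minor (natural minor): Am (i), Bdim (ii°), C (III), Dm (iv), Em (v), F (VI), G (VII).
Shared triads with their functions: Em (i in E minor, v in A minor); Am (iv in E minor, i in A minor); C (VI in E minor, III in A minor).

Em, Am, C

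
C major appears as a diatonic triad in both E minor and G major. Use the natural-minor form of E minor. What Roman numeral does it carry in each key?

VI in E minor; IV in G major

The scale of E minor (natural minor) is E F# G A B C D; C is degree 6, and the triad built there (C-E-G) is major, so it is VI.
The scale of G major is G A B C D E F#; C is degree 4, and the triad built there (C-E-G) is major, so it is IV.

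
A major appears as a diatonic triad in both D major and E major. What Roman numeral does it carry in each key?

The scale of D major is D E F# G A B C#; A is degree 5, and the triad built there (A-C#-E) is major, so it is V.
The scale of E major is E F# G# A B C# D#; A is degree 4, and the triad built there (A-C#-E) is major, so it is IV.

V in D major; IV in E major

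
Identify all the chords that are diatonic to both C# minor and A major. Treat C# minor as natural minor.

C#m, E, F#m, A

Triads in C# minor (natural minor): C#m (i), D#dim (ii°), E (III), F#m (iv), G#m (v), A (VI), B (VII).
Triads in A major: A (I), Bm (ii), C#m (iii), D (IV), E (V), F#m (vi), G#dim (vii°).
Shared triads with their functions: C#m (i in C# minor, iii in A major); E (III in C# minor, V in A major); F#m (iv in C# minor, vi in A major); A (VI in C# minor, I in A major).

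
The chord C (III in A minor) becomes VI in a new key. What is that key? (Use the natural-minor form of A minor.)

The numeral VI denotes a major triad on scale degree 6. With C on degree 6, the tonic of the new key is E.
Degree 6 carries a major triad in minor keys, so the destination is E minor.
Check: the diatonic triads of E minor (natural minor) are Em (i), F#dim (ii°), G (III), Am (iv), Bm (v), C (VI), D (VII) — C is indeed VI.

E minor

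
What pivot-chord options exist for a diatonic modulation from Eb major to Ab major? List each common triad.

Triads in Eb major: Eb major (I), F minor (ii), G minor (iii), Ab major (IV), Bb major (V), C minor (vi), D diminished (vii°).
Triads in Ab major: Ab major (I), Bb minor (ii), C minor (iii), Db major (IV), Eb major (V), F minor (vi), G diminished (vii°).
Shared triads with their functions: Eb major (I in Eb major, V in Ab major); F minor (ii in Eb major, vi in Ab major); Ab major (IV in Eb major, I in Ab major); C minor (vi in Eb major, iii in Ab major).

Eb, Fm, Ab, Cm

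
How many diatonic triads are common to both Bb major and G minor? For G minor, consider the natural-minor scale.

7

Diatonic triads of Bb major: Bb (I), Cm (ii), Dm (iii), Eb (IV), F (V), Gm (vi), Adim (vii°).
Diatonic triads of G minor (natural minor): Gm (i), Adim (ii°), Bb (III), Cm (iv), Dm (v), Eb (VI), F (VII).
Matching root and quality in both lists: Bb, Cm, Dm, Eb, F, Gm, Adim.
That gives 7 common triads.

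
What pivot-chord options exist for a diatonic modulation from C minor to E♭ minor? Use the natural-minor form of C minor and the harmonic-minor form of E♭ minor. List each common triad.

Ddim, B♭

Triads in C minor (natural minor): C minor (i), D diminished (ii°), E♭ major (III), F minor (iv), G minor (v), A♭ major (VI), B♭ major (VII).
Triads in E♭ minor (harmonic minor): E♭ minor (i), F diminished (ii°), G♭ augmented (III+), A♭ minor (iv), B♭ major (V), C♭ major (VI), D diminished (vii°).
Shared triads with their functions: D diminished (ii° in C minor, vii° in E♭ minor); B♭ major (VII in C minor, V in E♭ minor).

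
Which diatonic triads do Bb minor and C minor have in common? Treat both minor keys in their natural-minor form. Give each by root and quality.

Triads in Bb minor (natural minor): Bbm (i), Cdim (ii°), Db (III), Ebm (iv), Fm (v), Gb (VI), Ab (VII).
Triads in C minor (natural minor): Cm (i), Ddim (ii°), Eb (III), Fm (iv), Gm (v), Ab (VI), Bb (VII).
Shared triads with their functions: Fm (v in Bb minor, iv in C minor); Ab (VII in Bb minor, VI in C minor).

Fm, Ab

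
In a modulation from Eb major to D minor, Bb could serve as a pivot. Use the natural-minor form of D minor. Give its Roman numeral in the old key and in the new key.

V in Eb major; VI in D minor

The scale of Eb major is Eb F G Ab Bb C D; Bb is degree 5, and the triad built there (Bb-D-F) is major, so it is V.
The scale of D minor (natural minor) is D E F G A Bb C; Bb is degree 6, and the triad built there (Bb-D-F) is major, so it is VI.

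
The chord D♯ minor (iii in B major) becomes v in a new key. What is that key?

The numeral v denotes a minor triad on scale degree 5. With D♯ on degree 5, the tonic of the new key is G♯.
Degree 5 carries a minor triad in natural-minor keys, so the destination is G♯ minor.
Check: the diatonic triads of G♯ minor (natural minor) are G♯m (i), A♯dim (ii°), B (III), C♯m (iv), D♯m (v), E (VI), F♯ (VII) — D♯ minor is indeed v.

G♯ minor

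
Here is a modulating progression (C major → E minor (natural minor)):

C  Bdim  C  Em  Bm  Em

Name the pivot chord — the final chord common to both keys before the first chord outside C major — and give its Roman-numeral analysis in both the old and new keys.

Em — iii in C major, i in E minor

Chords diatonic to C major: C, Dm, Em, F, G, Am, Bdim.
Reading the progression, the first chord not in that set is Bm, so the modulation leaves C major there.
The chord immediately before Bm is Em, which is diatonic to both keys: iii in C major and i in E minor.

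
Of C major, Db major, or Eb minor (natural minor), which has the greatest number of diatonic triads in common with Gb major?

Triads of Gb major: Gb (I), Abm (ii), Bbm (iii), Cb (IV), Db (V), Ebm (vi), Fdim (vii°).
C major shares 0: none.
Db major shares 4: Gb, Bbm, Db, Ebm.
Eb minor (natural minor) shares 7: Gb, Abm, Bbm, Cb, Db, Ebm, Fdim.
The most common triads (7) are shared with Eb minor.

Eb minor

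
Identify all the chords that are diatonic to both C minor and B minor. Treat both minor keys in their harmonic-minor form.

Triads in C minor (harmonic minor): Cm (i), Ddim (ii°), E♭aug (III+), Fm (iv), G (V), A♭ (VI), Bdim (vii°).
Triads in B minor (harmonic minor): Bm (i), C♯dim (ii°), Daug (III+), Em (iv), F♯ (V), G (VI), A♯dim (vii°).
Shared triads with their functions: G (V in C minor, VI in B minor).

G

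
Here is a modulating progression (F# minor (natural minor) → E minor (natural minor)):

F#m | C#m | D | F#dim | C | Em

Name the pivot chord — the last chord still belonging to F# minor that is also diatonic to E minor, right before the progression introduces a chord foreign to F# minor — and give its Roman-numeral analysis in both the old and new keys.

Chords diatonic to F# minor: F#m, G#dim, A, Bm, C#m, D, E.
Reading the progression, the first chord not in that set is F#dim, so the modulation leaves F# minor there.
The chord immediately before F#dim is D, which is diatonic to both keys: VI in F# minor and VII in E minor.

D — VI in F# minor, VII in E minor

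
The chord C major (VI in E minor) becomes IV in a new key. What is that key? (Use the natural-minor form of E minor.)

G major

The numeral IV denotes a major triad on scale degree 4. With C on degree 4, the tonic of the new key is G.
Degree 4 carries a major triad in major keys, so the destination is G major.
Check: the diatonic triads of G major are G (I), Am (ii), Bm (iii), C (IV), D (V), Em (vi), F#dim (vii°) — C major is indeed IV.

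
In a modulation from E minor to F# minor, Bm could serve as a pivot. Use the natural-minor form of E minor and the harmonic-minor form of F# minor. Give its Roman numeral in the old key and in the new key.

The scale of E minor (natural minor) is E F# G A B C D; B is degree 5, and the triad built there (B-D-F#) is minor, so it is v.
The scale of F# minor (harmonic minor) is F# G# A B C# D E#; B is degree 4, and the triad built there (B-D-F#) is minor, so it is iv.

v in E minor; iv in F# minor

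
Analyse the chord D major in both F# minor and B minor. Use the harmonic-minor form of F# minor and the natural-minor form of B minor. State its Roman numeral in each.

The scale of F# minor (harmonic minor) is F# G# A B C# D E#; D is degree 6, and the triad built there (D-F#-A) is major, so it is VI.
The scale of B minor (natural minor) is B C# D E F# G A; D is degree 3, and the triad built there (D-F#-A) is major, so it is III.

VI in F# minor; III in B minor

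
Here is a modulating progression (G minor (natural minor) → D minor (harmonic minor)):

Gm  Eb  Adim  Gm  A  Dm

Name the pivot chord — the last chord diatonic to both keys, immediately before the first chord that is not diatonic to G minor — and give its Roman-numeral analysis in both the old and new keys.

Gm — i in G minor, iv in D minor

Chords diatonic to G minor: Gm, Adim, Bb, Cm, Dm, Eb, F.
Reading the progression, the first chord not in that set is A, so the modulation leaves G minor there.
The chord immediately before A is Gm, which is diatonic to both keys: i in G minor and iv in D minor.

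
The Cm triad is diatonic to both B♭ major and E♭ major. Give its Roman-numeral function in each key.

ii in B♭ major; vi in E♭ major

The scale of B♭ major is B♭ C D E♭ F G A; C is degree 2, and the triad built there (C-E♭-G) is minor, so it is ii.
The scale of E♭ major is E♭ F G A♭ B♭ C D; C is degree 6, and the triad built there (C-E♭-G) is minor, so it is vi.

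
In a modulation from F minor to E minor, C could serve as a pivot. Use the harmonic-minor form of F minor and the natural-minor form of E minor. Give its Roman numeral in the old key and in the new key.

The scale of F minor (harmonic minor) is F G A♭ B♭ C D♭ E; C is degree 5, and the triad built there (C-E-G) is major, so it is V.
The scale of E minor (natural minor) is E F♯ G A B C D; C is degree 6, and the triad built there (C-E-G) is major, so it is VI.

V in F minor; VI in E minor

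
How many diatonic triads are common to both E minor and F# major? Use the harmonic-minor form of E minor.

Diatonic triads of E minor (harmonic minor): Em (i), F#dim (ii°), Gaug (III+), Am (iv), B (V), C (VI), D#dim (vii°).
Diatonic triads of F# major: F# (I), G#m (ii), A#m (iii), B (IV), C# (V), D#m (vi), E#dim (vii°).
Matching root and quality in both lists: B.
That gives 1 common triad.

1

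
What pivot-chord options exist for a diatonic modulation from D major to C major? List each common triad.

Em, G

Triads in D major: D (I), Em (ii), F#m (iii), G (IV), A (V), Bm (vi), C#dim (vii°).
Triads in C major: C (I), Dm (ii), Em (iii), F (IV), G (V), Am (vi), Bdim (vii°).
Shared triads with their functions: Em (ii in D major, iii in C major); G (IV in D major, V in C major).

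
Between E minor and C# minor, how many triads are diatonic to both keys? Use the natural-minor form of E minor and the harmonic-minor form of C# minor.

Diatonic triads of E minor (natural minor): Em (i), F#dim (ii°), G (III), Am (iv), Bm (v), C (VI), D (VII).
Diatonic triads of C# minor (harmonic minor): C#m (i), D#dim (ii°), Eaug (III+), F#m (iv), G# (V), A (VI), B#dim (vii°).
No triad has the same root and quality in both keys.

0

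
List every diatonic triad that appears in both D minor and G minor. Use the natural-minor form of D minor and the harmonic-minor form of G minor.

Triads in D minor (natural minor): Dm (i), Edim (ii°), F (III), Gm (iv), Am (v), Bb (VI), C (VII).
Triads in G minor (harmonic minor): Gm (i), Adim (ii°), Bbaug (III+), Cm (iv), D (V), Eb (VI), F#dim (vii°).
Shared triads with their functions: Gm (iv in D minor, i in G minor).

Gm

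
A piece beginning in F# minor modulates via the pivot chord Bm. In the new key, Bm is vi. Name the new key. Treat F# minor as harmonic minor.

D major

The numeral vi denotes a minor triad on scale degree 6. With B on degree 6, the tonic of the new key is D.
Degree 6 carries a minor triad in major keys, so the destination is D major.
Check: the diatonic triads of D major are D (I), Em (ii), F#m (iii), G (IV), A (V), Bm (vi), C#dim (vii°) — Bm is indeed vi.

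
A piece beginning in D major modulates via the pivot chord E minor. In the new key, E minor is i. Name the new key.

The numeral i denotes a minor triad on scale degree 1. With E on degree 1, the tonic of the new key is E.
Degree 1 carries a minor triad in minor keys, so the destination is E minor.
Check: the diatonic triads of E minor (natural minor) are Em (i), F#dim (ii°), G (III), Am (iv), Bm (v), C (VI), D (VII) — E minor is indeed i.

E minor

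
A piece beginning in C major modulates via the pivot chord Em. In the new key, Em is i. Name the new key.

The numeral i denotes a minor triad on scale degree 1. With E on degree 1, the tonic of the new key is E.
Degree 1 carries a minor triad in minor keys, so the destination is E minor.
Check: the diatonic triads of E minor (natural minor) are Em (i), F#dim (ii°), G (III), Am (iv), Bm (v), C (VI), D (VII) — Em is indeed i.

E minor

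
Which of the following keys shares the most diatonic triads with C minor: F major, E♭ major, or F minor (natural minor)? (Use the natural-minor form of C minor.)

E♭ major

Triads of C minor (natural minor): C minor (i), D diminished (ii°), E♭ major (III), F minor (iv), G minor (v), A♭ major (VI), B♭ major (VII).
F major shares 2: Gm, B♭.
E♭ major shares 7: Cm, Ddim, E♭, Fm, Gm, A♭, B♭.
F minor (natural minor) shares 4: Cm, E♭, Fm, A♭.
The most common triads (7) are shared with E♭ major.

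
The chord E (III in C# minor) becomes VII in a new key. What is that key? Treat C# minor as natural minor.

F# minor

The numeral VII denotes a major triad on scale degree 7. With E on degree 7, the tonic of the new key is F#.
Degree 7 carries a major triad in natural-minor keys, so the destination is F# minor.
Check: the diatonic triads of F# minor (natural minor) are F#m (i), G#dim (ii°), A (III), Bm (iv), C#m (v), D (VI), E (VII) — E is indeed VII.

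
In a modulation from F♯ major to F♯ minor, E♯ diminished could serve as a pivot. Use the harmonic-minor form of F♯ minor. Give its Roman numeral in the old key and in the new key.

The scale of F♯ major is F♯ G♯ A♯ B C♯ D♯ E♯; E♯ is degree 7, and the triad built there (E♯-G♯-B) is diminished, so it is vii°.
The scale of F♯ minor (harmonic minor) is F♯ G♯ A B C♯ D E♯; E♯ is degree 7, and the triad built there (E♯-G♯-B) is diminished, so it is vii°.

vii° in F♯ major; vii° in F♯ minor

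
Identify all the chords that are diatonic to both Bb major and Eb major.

Bb, Cm, Eb, Gm

Triads in Bb major: Bb (I), Cm (ii), Dm (iii), Eb (IV), F (V), Gm (vi), Adim (vii°).
Triads in Eb major: Eb (I), Fm (ii), Gm (iii), Ab (IV), Bb (V), Cm (vi), Ddim (vii°).
Shared triads with their functions: Bb (I in Bb major, V in Eb major); Cm (ii in Bb major, vi in Eb major); Eb (IV in Bb major, I in Eb major); Gm (vi in Bb major, iii in Eb major).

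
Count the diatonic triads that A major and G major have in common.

Diatonic triads of A major: A (I), Bm (ii), C#m (iii), D (IV), E (V), F#m (vi), G#dim (vii°).
Diatonic triads of G major: G (I), Am (ii), Bm (iii), C (IV), D (V), Em (vi), F#dim (vii°).
Matching root and quality in both lists: Bm, D.
That gives 2 common triads.

2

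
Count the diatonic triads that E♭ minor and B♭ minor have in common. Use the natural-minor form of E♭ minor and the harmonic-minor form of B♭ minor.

3

Diatonic triads of E♭ minor (natural minor): E♭m (i), Fdim (ii°), G♭ (III), A♭m (iv), B♭m (v), C♭ (VI), D♭ (VII).
Diatonic triads of B♭ minor (harmonic minor): B♭m (i), Cdim (ii°), D♭aug (III+), E♭m (iv), F (V), G♭ (VI), Adim (vii°).
Matching root and quality in both lists: E♭m, G♭, B♭m.
That gives 3 common triads.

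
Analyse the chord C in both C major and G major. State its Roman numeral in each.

The scale of C major is C D E F G A B; C is degree 1, and the triad built there (C-E-G) is major, so it is I.
The scale of G major is G A B C D E F#; C is degree 4, and the triad built there (C-E-G) is major, so it is IV.

I in C major; IV in G major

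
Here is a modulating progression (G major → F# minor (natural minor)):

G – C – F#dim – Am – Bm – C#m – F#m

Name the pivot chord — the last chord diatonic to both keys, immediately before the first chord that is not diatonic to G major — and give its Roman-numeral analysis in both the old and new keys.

Bm — iii in G major, iv in F# minor

Chords diatonic to G major: G, Am, Bm, C, D, Em, F#dim.
Reading the progression, the first chord not in that set is C#m, so the modulation leaves G major there.
The chord immediately before C#m is Bm, which is diatonic to both keys: iii in G major and iv in F# minor.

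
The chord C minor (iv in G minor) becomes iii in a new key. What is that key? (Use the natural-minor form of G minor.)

A♭ major

The numeral iii denotes a minor triad on scale degree 3. With C on degree 3, the tonic of the new key is A♭.
Degree 3 carries a minor triad in major keys, so the destination is A♭ major.
Check: the diatonic triads of A♭ major are A♭ (I), B♭m (ii), Cm (iii), D♭ (IV), E♭ (V), Fm (vi), Gdim (vii°) — C minor is indeed iii.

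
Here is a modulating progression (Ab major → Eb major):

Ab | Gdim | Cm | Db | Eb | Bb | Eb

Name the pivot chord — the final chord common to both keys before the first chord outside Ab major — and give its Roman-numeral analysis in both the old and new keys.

Chords diatonic to Ab major: Ab, Bbm, Cm, Db, Eb, Fm, Gdim.
Reading the progression, the first chord not in that set is Bb, so the modulation leaves Ab major there.
The chord immediately before Bb is Eb, which is diatonic to both keys: V in Ab major and I in Eb major.

Eb — V in Ab major, I in Eb major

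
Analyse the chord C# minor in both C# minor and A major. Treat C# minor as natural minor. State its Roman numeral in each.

i in C# minor; iii in A major

The scale of C# minor (natural minor) is C# D# E F# G# A B; C# is degree 1, and the triad built there (C#-E-G#) is minor, so it is i.
The scale of A major is A B C# D E F# G#; C# is degree 3, and the triad built there (C#-E-G#) is minor, so it is iii.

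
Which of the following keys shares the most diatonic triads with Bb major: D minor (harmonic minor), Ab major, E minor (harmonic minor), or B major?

Triads of Bb major: Bb (I), Cm (ii), Dm (iii), Eb (IV), F (V), Gm (vi), Adim (vii°).
D minor (harmonic minor) shares 3: Bb, Dm, Gm.
Ab major shares 2: Cm, Eb.
E minor (harmonic minor) shares 0: none.
B major shares 0: none.
The most common triads (3) are shared with D minor.

D minor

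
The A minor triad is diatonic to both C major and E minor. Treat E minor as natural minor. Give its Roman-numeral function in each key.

The scale of C major is C D E F G A B; A is degree 6, and the triad built there (A-C-E) is minor, so it is vi.
The scale of E minor (natural minor) is E F♯ G A B C D; A is degree 4, and the triad built there (A-C-E) is minor, so it is iv.

vi in C major; iv in E minor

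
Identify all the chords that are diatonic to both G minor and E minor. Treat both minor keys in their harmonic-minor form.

Triads in G minor (harmonic minor): Gm (i), Adim (ii°), Bbaug (III+), Cm (iv), D (V), Eb (VI), F#dim (vii°).
Triads in E minor (harmonic minor): Em (i), F#dim (ii°), Gaug (III+), Am (iv), B (V), C (VI), D#dim (vii°).
Shared triads with their functions: F#dim (vii° in G minor, ii° in E minor).

F#dim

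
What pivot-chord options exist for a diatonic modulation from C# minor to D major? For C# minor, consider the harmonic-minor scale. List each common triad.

Triads in C# minor (harmonic minor): C#m (i), D#dim (ii°), Eaug (III+), F#m (iv), G# (V), A (VI), B#dim (vii°).
Triads in D major: D (I), Em (ii), F#m (iii), G (IV), A (V), Bm (vi), C#dim (vii°).
Shared triads with their functions: F#m (iv in C# minor, iii in D major); A (VI in C# minor, V in D major).

F#m, A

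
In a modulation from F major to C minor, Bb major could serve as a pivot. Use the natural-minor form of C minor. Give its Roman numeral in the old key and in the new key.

The scale of F major is F G A Bb C D E; Bb is degree 4, and the triad built there (Bb-D-F) is major, so it is IV.
The scale of C minor (natural minor) is C D Eb F G Ab Bb; Bb is degree 7, and the triad built there (Bb-D-F) is major, so it is VII.

IV in F major; VII in C minor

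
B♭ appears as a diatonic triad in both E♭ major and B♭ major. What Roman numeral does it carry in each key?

The scale of E♭ major is E♭ F G A♭ B♭ C D; B♭ is degree 5, and the triad built there (B♭-D-F) is major, so it is V.
The scale of B♭ major is B♭ C D E♭ F G A; B♭ is degree 1, and the triad built there (B♭-D-F) is major, so it is I.

V in E♭ major; I in B♭ major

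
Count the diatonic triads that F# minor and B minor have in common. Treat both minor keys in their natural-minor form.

Diatonic triads of F# minor (natural minor): F#m (i), G#dim (ii°), A (III), Bm (iv), C#m (v), D (VI), E (VII).
Diatonic triads of B minor (natural minor): Bm (i), C#dim (ii°), D (III), Em (iv), F#m (v), G (VI), A (VII).
Matching root and quality in both lists: F#m, A, Bm, D.
That gives 4 common triads.

4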